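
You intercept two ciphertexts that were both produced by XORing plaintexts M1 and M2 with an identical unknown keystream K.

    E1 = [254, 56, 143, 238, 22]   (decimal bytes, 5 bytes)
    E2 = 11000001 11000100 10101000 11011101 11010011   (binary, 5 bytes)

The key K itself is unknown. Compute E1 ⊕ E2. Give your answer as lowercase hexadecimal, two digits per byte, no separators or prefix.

E1 ⊕ E2 = (M1 ⊕ K) ⊕ (M2 ⊕ K) = M1 ⊕ M2 — the shared key cancels under XOR.
254 ^ 193 =  63
 56 ^ 196 = 252
143 ^ 168 =  39
238 ^ 221 =  51
 22 ^ 211 = 197

3ffc2733c5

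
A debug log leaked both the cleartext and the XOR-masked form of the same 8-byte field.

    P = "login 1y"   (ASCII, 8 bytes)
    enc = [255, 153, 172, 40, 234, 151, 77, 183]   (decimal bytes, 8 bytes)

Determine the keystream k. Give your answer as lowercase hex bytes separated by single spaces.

93 f6 cb 41 84 b7 7c ce

Since enc = P ⊕ k, XORing both sides with P gives k = P ⊕ enc.
6c ⊕ ff = 93
6f ⊕ 99 = f6
67 ⊕ ac = cb
69 ⊕ 28 = 41
6e ⊕ ea = 84
20 ⊕ 97 = b7
31 ⊕ 4d = 7c
79 ⊕ b7 = ce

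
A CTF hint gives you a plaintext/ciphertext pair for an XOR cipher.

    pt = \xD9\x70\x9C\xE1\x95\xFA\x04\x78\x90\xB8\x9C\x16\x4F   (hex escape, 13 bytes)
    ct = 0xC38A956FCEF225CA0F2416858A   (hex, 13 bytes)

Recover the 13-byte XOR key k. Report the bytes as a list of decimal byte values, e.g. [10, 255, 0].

Since ct = pt ⊕ k, XORing both sides with pt gives k = pt ⊕ ct.
byte 0: d9 XOR c3 = 1a
byte 1: 70 XOR 8a = fa
byte 2: 9c XOR 95 = 09
byte 3: e1 XOR 6f = 8e
byte 4: 95 XOR ce = 5b
byte 5: fa XOR f2 = 08
byte 6: 04 XOR 25 = 21
byte 7: 78 XOR ca = b2
byte 8: 90 XOR 0f = 9f
byte 9: b8 XOR 24 = 9c
byte 10: 9c XOR 16 = 8a
byte 11: 16 XOR 85 = 93
byte 12: 4f XOR 8a = c5

[26, 250, 9, 142, 91, 8, 33, 178, 159, 156, 138, 147, 197]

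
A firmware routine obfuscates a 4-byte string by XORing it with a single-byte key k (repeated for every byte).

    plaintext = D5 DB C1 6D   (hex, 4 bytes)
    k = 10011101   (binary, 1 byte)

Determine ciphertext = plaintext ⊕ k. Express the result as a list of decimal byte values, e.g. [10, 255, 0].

[72, 70, 92, 240]

The 1-byte key repeats, so the effective keystream is 9d 9d 9d 9d.
byte 0: 11010101 XOR 10011101 = 01001000
byte 1: 11011011 XOR 10011101 = 01000110
byte 2: 11000001 XOR 10011101 = 01011100
byte 3: 01101101 XOR 10011101 = 11110000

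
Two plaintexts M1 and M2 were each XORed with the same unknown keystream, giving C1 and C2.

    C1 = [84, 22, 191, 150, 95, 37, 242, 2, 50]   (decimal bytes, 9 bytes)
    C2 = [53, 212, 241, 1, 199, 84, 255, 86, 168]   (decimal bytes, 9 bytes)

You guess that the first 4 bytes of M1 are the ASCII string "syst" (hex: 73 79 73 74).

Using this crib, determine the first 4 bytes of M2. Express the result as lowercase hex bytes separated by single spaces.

12 bb 3d e3

First, C1 ⊕ C2 = (M1 ⊕ K) ⊕ (M2 ⊕ K) = M1 ⊕ M2, so the key drops out. Then M2 = (M1 ⊕ M2) ⊕ M1 over the first 4 bytes.
byte 0: (54 ⊕ 35) ⊕ 73 = 61 ⊕ 73 = 12
byte 1: (16 ⊕ d4) ⊕ 79 = c2 ⊕ 79 = bb
byte 2: (bf ⊕ f1) ⊕ 73 = 4e ⊕ 73 = 3d
byte 3: (96 ⊕ 01) ⊕ 74 = 97 ⊕ 74 = e3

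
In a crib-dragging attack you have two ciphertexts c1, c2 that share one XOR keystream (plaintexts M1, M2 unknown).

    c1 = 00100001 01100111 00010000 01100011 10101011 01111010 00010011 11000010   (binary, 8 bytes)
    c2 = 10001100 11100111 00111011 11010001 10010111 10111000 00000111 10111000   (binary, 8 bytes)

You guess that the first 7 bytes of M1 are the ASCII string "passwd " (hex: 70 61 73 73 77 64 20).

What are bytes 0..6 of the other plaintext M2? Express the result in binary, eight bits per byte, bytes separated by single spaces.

11011101 11100001 01011000 11000001 01001011 10100110 00110100

First, c1 ⊕ c2 = (M1 ⊕ K) ⊕ (M2 ⊕ K) = M1 ⊕ M2, so the key drops out. Then M2 = (M1 ⊕ M2) ⊕ M1 over the first 7 bytes.
byte 0: (21 ⊕ 8c) ⊕ 70 = ad ⊕ 70 = dd
byte 1: (67 ⊕ e7) ⊕ 61 = 80 ⊕ 61 = e1
byte 2: (10 ⊕ 3b) ⊕ 73 = 2b ⊕ 73 = 58
byte 3: (63 ⊕ d1) ⊕ 73 = b2 ⊕ 73 = c1
byte 4: (ab ⊕ 97) ⊕ 77 = 3c ⊕ 77 = 4b
byte 5: (7a ⊕ b8) ⊕ 64 = c2 ⊕ 64 = a6
byte 6: (13 ⊕ 07) ⊕ 20 = 14 ⊕ 20 = 34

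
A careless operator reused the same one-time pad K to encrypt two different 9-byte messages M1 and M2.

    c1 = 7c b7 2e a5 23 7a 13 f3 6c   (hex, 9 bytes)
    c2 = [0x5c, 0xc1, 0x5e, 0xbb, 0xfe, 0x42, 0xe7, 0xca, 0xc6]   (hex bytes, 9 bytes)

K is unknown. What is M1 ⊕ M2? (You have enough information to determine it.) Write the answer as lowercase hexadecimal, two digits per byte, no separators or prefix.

c1 ⊕ c2 = (M1 ⊕ K) ⊕ (M2 ⊕ K) = M1 ⊕ M2 — the shared key cancels under XOR.
124 ^  92 =  32
183 ^ 193 = 118
 46 ^  94 = 112
165 ^ 187 =  30
 35 ^ 254 = 221
122 ^  66 =  56
 19 ^ 231 = 244
243 ^ 202 =  57
108 ^ 198 = 170

2076701edd38f439aa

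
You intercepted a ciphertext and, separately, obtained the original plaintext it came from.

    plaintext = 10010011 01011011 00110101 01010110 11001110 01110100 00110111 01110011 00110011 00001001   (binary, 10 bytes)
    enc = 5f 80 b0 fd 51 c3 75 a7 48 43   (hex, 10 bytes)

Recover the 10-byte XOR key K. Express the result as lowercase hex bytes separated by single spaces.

cc db 85 ab 9f b7 42 d4 7b 4a

Since enc = plaintext ⊕ K, XORing both sides with plaintext gives K = plaintext ⊕ enc.
byte 0: 93 xor 5f = cc
byte 1: 5b xor 80 = db
byte 2: 35 xor b0 = 85
byte 3: 56 xor fd = ab
byte 4: ce xor 51 = 9f
byte 5: 74 xor c3 = b7
byte 6: 37 xor 75 = 42
byte 7: 73 xor a7 = d4
byte 8: 33 xor 48 = 7b
byte 9: 09 xor 43 = 4a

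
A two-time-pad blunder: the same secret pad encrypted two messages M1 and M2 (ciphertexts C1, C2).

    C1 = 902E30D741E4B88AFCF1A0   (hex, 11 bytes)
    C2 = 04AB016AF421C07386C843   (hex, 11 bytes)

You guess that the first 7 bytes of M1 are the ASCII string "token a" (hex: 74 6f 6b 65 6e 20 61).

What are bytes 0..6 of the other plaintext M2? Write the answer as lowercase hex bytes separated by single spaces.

First, C1 ⊕ C2 = (M1 ⊕ K) ⊕ (M2 ⊕ K) = M1 ⊕ M2, so the key drops out. Then M2 = (M1 ⊕ M2) ⊕ M1 over the first 7 bytes.
byte 0: (90 ⊕ 04) ⊕ 74 = 94 ⊕ 74 = e0
byte 1: (2e ⊕ ab) ⊕ 6f = 85 ⊕ 6f = ea
byte 2: (30 ⊕ 01) ⊕ 6b = 31 ⊕ 6b = 5a
byte 3: (d7 ⊕ 6a) ⊕ 65 = bd ⊕ 65 = d8
byte 4: (41 ⊕ f4) ⊕ 6e = b5 ⊕ 6e = db
byte 5: (e4 ⊕ 21) ⊕ 20 = c5 ⊕ 20 = e5
byte 6: (b8 ⊕ c0) ⊕ 61 = 78 ⊕ 61 = 19

e0 ea 5a d8 db e5 19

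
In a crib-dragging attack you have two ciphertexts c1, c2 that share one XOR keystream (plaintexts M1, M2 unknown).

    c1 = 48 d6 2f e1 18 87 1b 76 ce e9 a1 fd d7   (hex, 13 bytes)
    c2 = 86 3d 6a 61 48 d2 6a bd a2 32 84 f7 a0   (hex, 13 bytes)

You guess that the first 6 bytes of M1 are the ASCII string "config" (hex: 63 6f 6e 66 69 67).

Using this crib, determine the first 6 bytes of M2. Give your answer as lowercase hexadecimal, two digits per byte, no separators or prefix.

First, c1 ⊕ c2 = (M1 ⊕ K) ⊕ (M2 ⊕ K) = M1 ⊕ M2, so the key drops out. Then M2 = (M1 ⊕ M2) ⊕ M1 over the first 6 bytes.
byte 0: (48 XOR 86) XOR 63 = ce XOR 63 = ad
byte 1: (d6 XOR 3d) XOR 6f = eb XOR 6f = 84
byte 2: (2f XOR 6a) XOR 6e = 45 XOR 6e = 2b
byte 3: (e1 XOR 61) XOR 66 = 80 XOR 66 = e6
byte 4: (18 XOR 48) XOR 69 = 50 XOR 69 = 39
byte 5: (87 XOR d2) XOR 67 = 55 XOR 67 = 32

ad842be63932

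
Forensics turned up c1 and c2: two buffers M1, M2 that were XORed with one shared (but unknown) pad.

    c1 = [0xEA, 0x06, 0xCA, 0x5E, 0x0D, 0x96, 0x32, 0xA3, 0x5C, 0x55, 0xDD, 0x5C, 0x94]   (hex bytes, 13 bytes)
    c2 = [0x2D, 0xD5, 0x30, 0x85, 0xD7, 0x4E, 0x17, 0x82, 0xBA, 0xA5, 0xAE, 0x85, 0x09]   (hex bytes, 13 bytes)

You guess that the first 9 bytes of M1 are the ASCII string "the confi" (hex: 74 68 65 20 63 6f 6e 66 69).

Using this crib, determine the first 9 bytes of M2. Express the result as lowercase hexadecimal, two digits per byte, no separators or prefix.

b3bb9ffbb9b74b478f

First, c1 ⊕ c2 = (M1 ⊕ K) ⊕ (M2 ⊕ K) = M1 ⊕ M2, so the key drops out. Then M2 = (M1 ⊕ M2) ⊕ M1 over the first 9 bytes.
byte 0: (ea ⊕ 2d) ⊕ 74 = c7 ⊕ 74 = b3
byte 1: (06 ⊕ d5) ⊕ 68 = d3 ⊕ 68 = bb
byte 2: (ca ⊕ 30) ⊕ 65 = fa ⊕ 65 = 9f
byte 3: (5e ⊕ 85) ⊕ 20 = db ⊕ 20 = fb
byte 4: (0d ⊕ d7) ⊕ 63 = da ⊕ 63 = b9
byte 5: (96 ⊕ 4e) ⊕ 6f = d8 ⊕ 6f = b7
byte 6: (32 ⊕ 17) ⊕ 6e = 25 ⊕ 6e = 4b
byte 7: (a3 ⊕ 82) ⊕ 66 = 21 ⊕ 66 = 47
byte 8: (5c ⊕ ba) ⊕ 69 = e6 ⊕ 69 = 8f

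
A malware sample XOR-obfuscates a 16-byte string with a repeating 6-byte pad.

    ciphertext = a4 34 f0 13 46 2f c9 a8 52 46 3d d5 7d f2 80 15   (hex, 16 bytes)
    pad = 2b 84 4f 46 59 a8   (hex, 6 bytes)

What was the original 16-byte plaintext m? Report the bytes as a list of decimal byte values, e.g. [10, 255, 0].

[143, 176, 191, 85, 31, 135, 226, 44, 29, 0, 100, 125, 86, 118, 207, 83]

The 6-byte key repeats, so the effective keystream is 2b 84 4f 46 59 a8 2b 84 4f 46 59 a8 2b 84 4f 46.
byte 0: a4 ⊕ 2b = 8f
byte 1: 34 ⊕ 84 = b0
byte 2: f0 ⊕ 4f = bf
byte 3: 13 ⊕ 46 = 55
byte 4: 46 ⊕ 59 = 1f
byte 5: 2f ⊕ a8 = 87
byte 6: c9 ⊕ 2b = e2
byte 7: a8 ⊕ 84 = 2c
byte 8: 52 ⊕ 4f = 1d
byte 9: 46 ⊕ 46 = 00
byte 10: 3d ⊕ 59 = 64
byte 11: d5 ⊕ a8 = 7d
byte 12: 7d ⊕ 2b = 56
byte 13: f2 ⊕ 84 = 76
byte 14: 80 ⊕ 4f = cf
byte 15: 15 ⊕ 46 = 53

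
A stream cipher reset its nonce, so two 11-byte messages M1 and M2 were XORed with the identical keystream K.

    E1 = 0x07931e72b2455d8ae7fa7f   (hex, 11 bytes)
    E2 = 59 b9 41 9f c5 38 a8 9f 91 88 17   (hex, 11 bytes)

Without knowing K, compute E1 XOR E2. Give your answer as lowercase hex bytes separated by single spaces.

5e 2a 5f ed 77 7d f5 15 76 72 68

E1 ⊕ E2 = (M1 ⊕ K) ⊕ (M2 ⊕ K) = M1 ⊕ M2 — the shared key cancels under XOR.
07 xor 59 = 5e
93 xor b9 = 2a
1e xor 41 = 5f
72 xor 9f = ed
b2 xor c5 = 77
45 xor 38 = 7d
5d xor a8 = f5
8a xor 9f = 15
e7 xor 91 = 76
fa xor 88 = 72
7f xor 17 = 68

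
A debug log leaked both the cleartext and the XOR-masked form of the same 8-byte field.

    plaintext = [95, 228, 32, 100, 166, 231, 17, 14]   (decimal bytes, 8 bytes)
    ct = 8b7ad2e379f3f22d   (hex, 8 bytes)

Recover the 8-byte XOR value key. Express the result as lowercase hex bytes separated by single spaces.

Since ct = plaintext ⊕ key, XORing both sides with plaintext gives key = plaintext ⊕ ct.
 95 xor 139 = 212
228 xor 122 = 158
 32 xor 210 = 242
100 xor 227 = 135
166 xor 121 = 223
231 xor 243 =  20
 17 xor 242 = 227
 14 xor  45 =  35

d4 9e f2 87 df 14 e3 23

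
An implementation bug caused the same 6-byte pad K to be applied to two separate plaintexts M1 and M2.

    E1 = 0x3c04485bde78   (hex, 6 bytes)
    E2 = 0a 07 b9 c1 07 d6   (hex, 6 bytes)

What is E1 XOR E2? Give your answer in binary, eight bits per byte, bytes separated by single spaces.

E1 ⊕ E2 = (M1 ⊕ K) ⊕ (M2 ⊕ K) = M1 ⊕ M2 — the shared key cancels under XOR.
 60 XOR  10 =  54
  4 XOR   7 =   3
 72 XOR 185 = 241
 91 XOR 193 = 154
222 XOR   7 = 217
120 XOR 214 = 174

00110110 00000011 11110001 10011010 11011001 10101110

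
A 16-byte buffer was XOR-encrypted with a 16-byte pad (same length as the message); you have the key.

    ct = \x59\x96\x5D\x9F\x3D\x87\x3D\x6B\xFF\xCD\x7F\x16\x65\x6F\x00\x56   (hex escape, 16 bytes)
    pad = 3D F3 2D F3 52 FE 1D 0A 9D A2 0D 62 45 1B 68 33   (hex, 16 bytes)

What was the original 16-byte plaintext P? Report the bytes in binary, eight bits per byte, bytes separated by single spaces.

XOR is its own inverse, so applying the key byte-wise gives the result directly.
59 ^ 3d = 64
96 ^ f3 = 65
5d ^ 2d = 70
9f ^ f3 = 6c
3d ^ 52 = 6f
87 ^ fe = 79
3d ^ 1d = 20
6b ^ 0a = 61
ff ^ 9d = 62
cd ^ a2 = 6f
7f ^ 0d = 72
16 ^ 62 = 74
65 ^ 45 = 20
6f ^ 1b = 74
00 ^ 68 = 68
56 ^ 33 = 65

01100100 01100101 01110000 01101100 01101111 01111001 00100000 01100001 01100010 01101111 01110010 01110100 00100000 01110100 01101000 01100101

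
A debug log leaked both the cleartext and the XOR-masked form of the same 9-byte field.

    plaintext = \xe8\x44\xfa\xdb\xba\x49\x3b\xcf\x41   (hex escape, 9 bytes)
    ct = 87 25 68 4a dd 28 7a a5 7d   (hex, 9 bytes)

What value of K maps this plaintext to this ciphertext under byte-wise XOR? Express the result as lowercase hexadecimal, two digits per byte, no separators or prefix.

6f6192916761416a3c

Since ct = plaintext ⊕ K, XORing both sides with plaintext gives K = plaintext ⊕ ct.
e8 ⊕ 87 = 6f
44 ⊕ 25 = 61
fa ⊕ 68 = 92
db ⊕ 4a = 91
ba ⊕ dd = 67
49 ⊕ 28 = 61
3b ⊕ 7a = 41
cf ⊕ a5 = 6a
41 ⊕ 7d = 3c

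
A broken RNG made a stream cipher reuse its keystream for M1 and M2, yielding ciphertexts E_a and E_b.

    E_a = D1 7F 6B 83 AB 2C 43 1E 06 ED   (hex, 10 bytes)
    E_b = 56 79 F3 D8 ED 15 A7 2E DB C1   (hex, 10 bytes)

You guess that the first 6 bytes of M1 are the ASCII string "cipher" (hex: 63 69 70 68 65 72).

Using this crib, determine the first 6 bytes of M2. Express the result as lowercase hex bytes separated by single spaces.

e4 6f e8 33 23 4b

First, E_a ⊕ E_b = (M1 ⊕ K) ⊕ (M2 ⊕ K) = M1 ⊕ M2, so the key drops out. Then M2 = (M1 ⊕ M2) ⊕ M1 over the first 6 bytes.
byte 0: (d1 ⊕ 56) ⊕ 63 = 87 ⊕ 63 = e4
byte 1: (7f ⊕ 79) ⊕ 69 = 06 ⊕ 69 = 6f
byte 2: (6b ⊕ f3) ⊕ 70 = 98 ⊕ 70 = e8
byte 3: (83 ⊕ d8) ⊕ 68 = 5b ⊕ 68 = 33
byte 4: (ab ⊕ ed) ⊕ 65 = 46 ⊕ 65 = 23
byte 5: (2c ⊕ 15) ⊕ 72 = 39 ⊕ 72 = 4b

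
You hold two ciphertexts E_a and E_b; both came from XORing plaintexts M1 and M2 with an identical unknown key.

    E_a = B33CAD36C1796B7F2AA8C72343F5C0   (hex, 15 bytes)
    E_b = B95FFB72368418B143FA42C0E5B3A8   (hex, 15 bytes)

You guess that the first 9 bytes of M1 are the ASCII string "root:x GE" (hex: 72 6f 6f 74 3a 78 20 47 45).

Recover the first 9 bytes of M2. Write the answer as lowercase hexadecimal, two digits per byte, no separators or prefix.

First, E_a ⊕ E_b = (M1 ⊕ K) ⊕ (M2 ⊕ K) = M1 ⊕ M2, so the key drops out. Then M2 = (M1 ⊕ M2) ⊕ M1 over the first 9 bytes.
byte 0: (b3 xor b9) xor 72 = 0a xor 72 = 78
byte 1: (3c xor 5f) xor 6f = 63 xor 6f = 0c
byte 2: (ad xor fb) xor 6f = 56 xor 6f = 39
byte 3: (36 xor 72) xor 74 = 44 xor 74 = 30
byte 4: (c1 xor 36) xor 3a = f7 xor 3a = cd
byte 5: (79 xor 84) xor 78 = fd xor 78 = 85
byte 6: (6b xor 18) xor 20 = 73 xor 20 = 53
byte 7: (7f xor b1) xor 47 = ce xor 47 = 89
byte 8: (2a xor 43) xor 45 = 69 xor 45 = 2c

780c3930cd8553892c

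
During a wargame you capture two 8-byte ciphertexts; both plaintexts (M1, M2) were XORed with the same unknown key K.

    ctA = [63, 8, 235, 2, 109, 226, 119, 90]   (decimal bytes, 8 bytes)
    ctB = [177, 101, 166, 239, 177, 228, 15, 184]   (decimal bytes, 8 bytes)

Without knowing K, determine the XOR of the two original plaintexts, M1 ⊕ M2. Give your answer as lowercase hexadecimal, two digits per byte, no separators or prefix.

ctA ⊕ ctB = (M1 ⊕ K) ⊕ (M2 ⊕ K) = M1 ⊕ M2 — the shared key cancels under XOR.
3f ⊕ b1 = 8e
08 ⊕ 65 = 6d
eb ⊕ a6 = 4d
02 ⊕ ef = ed
6d ⊕ b1 = dc
e2 ⊕ e4 = 06
77 ⊕ 0f = 78
5a ⊕ b8 = e2

8e6d4deddc0678e2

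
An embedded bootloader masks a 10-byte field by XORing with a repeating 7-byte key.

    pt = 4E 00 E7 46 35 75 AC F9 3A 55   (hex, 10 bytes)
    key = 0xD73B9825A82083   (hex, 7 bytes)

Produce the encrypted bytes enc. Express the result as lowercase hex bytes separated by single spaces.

The 7-byte key repeats, so the effective keystream is d7 3b 98 25 a8 20 83 d7 3b 98.
byte 0: 4e ^ d7 = 99
byte 1: 00 ^ 3b = 3b
byte 2: e7 ^ 98 = 7f
byte 3: 46 ^ 25 = 63
byte 4: 35 ^ a8 = 9d
byte 5: 75 ^ 20 = 55
byte 6: ac ^ 83 = 2f
byte 7: f9 ^ d7 = 2e
byte 8: 3a ^ 3b = 01
byte 9: 55 ^ 98 = cd

99 3b 7f 63 9d 55 2f 2e 01 cd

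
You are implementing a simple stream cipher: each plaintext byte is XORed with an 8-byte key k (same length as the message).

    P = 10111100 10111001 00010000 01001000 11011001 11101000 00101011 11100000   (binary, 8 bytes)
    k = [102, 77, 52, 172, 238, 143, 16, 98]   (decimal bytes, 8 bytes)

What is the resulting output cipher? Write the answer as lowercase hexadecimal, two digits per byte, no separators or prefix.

daf424e437673b82

XOR is its own inverse, so applying the key byte-wise gives the result directly.
bc ⊕ 66 = da
b9 ⊕ 4d = f4
10 ⊕ 34 = 24
48 ⊕ ac = e4
d9 ⊕ ee = 37
e8 ⊕ 8f = 67
2b ⊕ 10 = 3b
e0 ⊕ 62 = 82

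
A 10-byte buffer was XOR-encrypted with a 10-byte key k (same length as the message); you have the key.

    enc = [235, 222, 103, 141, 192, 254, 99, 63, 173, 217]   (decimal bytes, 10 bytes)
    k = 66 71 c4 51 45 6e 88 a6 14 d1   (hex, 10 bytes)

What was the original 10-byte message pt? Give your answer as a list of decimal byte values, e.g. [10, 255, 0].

[141, 175, 163, 220, 133, 144, 235, 153, 185, 8]

XOR is its own inverse, so applying the key byte-wise gives the result directly.
eb ^ 66 = 8d
de ^ 71 = af
67 ^ c4 = a3
8d ^ 51 = dc
c0 ^ 45 = 85
fe ^ 6e = 90
63 ^ 88 = eb
3f ^ a6 = 99
ad ^ 14 = b9
d9 ^ d1 = 08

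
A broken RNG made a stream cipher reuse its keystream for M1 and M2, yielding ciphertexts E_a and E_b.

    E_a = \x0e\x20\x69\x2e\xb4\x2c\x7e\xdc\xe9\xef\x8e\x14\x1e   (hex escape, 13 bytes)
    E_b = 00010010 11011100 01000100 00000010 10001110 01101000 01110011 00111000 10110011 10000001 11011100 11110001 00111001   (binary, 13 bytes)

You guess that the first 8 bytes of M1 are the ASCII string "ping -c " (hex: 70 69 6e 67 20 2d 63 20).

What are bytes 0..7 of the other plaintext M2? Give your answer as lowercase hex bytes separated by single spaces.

6c 95 43 4b 1a 69 6e c4

First, E_a ⊕ E_b = (M1 ⊕ K) ⊕ (M2 ⊕ K) = M1 ⊕ M2, so the key drops out. Then M2 = (M1 ⊕ M2) ⊕ M1 over the first 8 bytes.
byte 0: (0e ⊕ 12) ⊕ 70 = 1c ⊕ 70 = 6c
byte 1: (20 ⊕ dc) ⊕ 69 = fc ⊕ 69 = 95
byte 2: (69 ⊕ 44) ⊕ 6e = 2d ⊕ 6e = 43
byte 3: (2e ⊕ 02) ⊕ 67 = 2c ⊕ 67 = 4b
byte 4: (b4 ⊕ 8e) ⊕ 20 = 3a ⊕ 20 = 1a
byte 5: (2c ⊕ 68) ⊕ 2d = 44 ⊕ 2d = 69
byte 6: (7e ⊕ 73) ⊕ 63 = 0d ⊕ 63 = 6e
byte 7: (dc ⊕ 38) ⊕ 20 = e4 ⊕ 20 = c4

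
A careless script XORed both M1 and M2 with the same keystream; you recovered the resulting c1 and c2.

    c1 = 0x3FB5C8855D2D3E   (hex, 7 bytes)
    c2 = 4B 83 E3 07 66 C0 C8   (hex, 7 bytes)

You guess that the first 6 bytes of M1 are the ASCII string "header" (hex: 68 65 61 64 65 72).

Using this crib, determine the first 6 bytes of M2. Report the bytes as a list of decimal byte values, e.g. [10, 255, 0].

First, c1 ⊕ c2 = (M1 ⊕ K) ⊕ (M2 ⊕ K) = M1 ⊕ M2, so the key drops out. Then M2 = (M1 ⊕ M2) ⊕ M1 over the first 6 bytes.
byte 0: (3f ⊕ 4b) ⊕ 68 = 74 ⊕ 68 = 1c
byte 1: (b5 ⊕ 83) ⊕ 65 = 36 ⊕ 65 = 53
byte 2: (c8 ⊕ e3) ⊕ 61 = 2b ⊕ 61 = 4a
byte 3: (85 ⊕ 07) ⊕ 64 = 82 ⊕ 64 = e6
byte 4: (5d ⊕ 66) ⊕ 65 = 3b ⊕ 65 = 5e
byte 5: (2d ⊕ c0) ⊕ 72 = ed ⊕ 72 = 9f

[28, 83, 74, 230, 94, 159]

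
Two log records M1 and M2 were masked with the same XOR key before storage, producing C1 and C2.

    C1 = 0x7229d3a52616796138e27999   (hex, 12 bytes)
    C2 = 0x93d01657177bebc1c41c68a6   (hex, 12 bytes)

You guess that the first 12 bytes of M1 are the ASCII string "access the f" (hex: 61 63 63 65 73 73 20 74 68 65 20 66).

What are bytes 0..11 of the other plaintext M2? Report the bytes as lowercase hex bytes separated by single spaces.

First, C1 ⊕ C2 = (M1 ⊕ K) ⊕ (M2 ⊕ K) = M1 ⊕ M2, so the key drops out. Then M2 = (M1 ⊕ M2) ⊕ M1 over the first 12 bytes.
byte 0: (72 xor 93) xor 61 = e1 xor 61 = 80
byte 1: (29 xor d0) xor 63 = f9 xor 63 = 9a
byte 2: (d3 xor 16) xor 63 = c5 xor 63 = a6
byte 3: (a5 xor 57) xor 65 = f2 xor 65 = 97
byte 4: (26 xor 17) xor 73 = 31 xor 73 = 42
byte 5: (16 xor 7b) xor 73 = 6d xor 73 = 1e
byte 6: (79 xor eb) xor 20 = 92 xor 20 = b2
byte 7: (61 xor c1) xor 74 = a0 xor 74 = d4
byte 8: (38 xor c4) xor 68 = fc xor 68 = 94
byte 9: (e2 xor 1c) xor 65 = fe xor 65 = 9b
byte 10: (79 xor 68) xor 20 = 11 xor 20 = 31
byte 11: (99 xor a6) xor 66 = 3f xor 66 = 59

80 9a a6 97 42 1e b2 d4 94 9b 31 59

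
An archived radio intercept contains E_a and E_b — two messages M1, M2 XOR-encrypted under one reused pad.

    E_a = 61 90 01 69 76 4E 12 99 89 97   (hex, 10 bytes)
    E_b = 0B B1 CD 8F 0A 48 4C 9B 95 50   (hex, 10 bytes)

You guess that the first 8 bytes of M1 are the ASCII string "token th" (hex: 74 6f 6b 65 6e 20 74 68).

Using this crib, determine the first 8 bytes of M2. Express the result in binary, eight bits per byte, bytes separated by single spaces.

00011110 01001110 10100111 10000011 00010010 00100110 00101010 01101010

First, E_a ⊕ E_b = (M1 ⊕ K) ⊕ (M2 ⊕ K) = M1 ⊕ M2, so the key drops out. Then M2 = (M1 ⊕ M2) ⊕ M1 over the first 8 bytes.
byte 0: (61 ^ 0b) ^ 74 = 6a ^ 74 = 1e
byte 1: (90 ^ b1) ^ 6f = 21 ^ 6f = 4e
byte 2: (01 ^ cd) ^ 6b = cc ^ 6b = a7
byte 3: (69 ^ 8f) ^ 65 = e6 ^ 65 = 83
byte 4: (76 ^ 0a) ^ 6e = 7c ^ 6e = 12
byte 5: (4e ^ 48) ^ 20 = 06 ^ 20 = 26
byte 6: (12 ^ 4c) ^ 74 = 5e ^ 74 = 2a
byte 7: (99 ^ 9b) ^ 68 = 02 ^ 68 = 6a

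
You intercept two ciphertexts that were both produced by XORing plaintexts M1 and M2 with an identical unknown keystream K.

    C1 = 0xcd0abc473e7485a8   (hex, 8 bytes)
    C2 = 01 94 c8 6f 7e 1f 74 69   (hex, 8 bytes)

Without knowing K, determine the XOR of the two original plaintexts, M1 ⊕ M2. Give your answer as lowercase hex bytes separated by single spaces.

cc 9e 74 28 40 6b f1 c1

C1 ⊕ C2 = (M1 ⊕ K) ⊕ (M2 ⊕ K) = M1 ⊕ M2 — the shared key cancels under XOR.
cd ⊕ 01 = cc
0a ⊕ 94 = 9e
bc ⊕ c8 = 74
47 ⊕ 6f = 28
3e ⊕ 7e = 40
74 ⊕ 1f = 6b
85 ⊕ 74 = f1
a8 ⊕ 69 = c1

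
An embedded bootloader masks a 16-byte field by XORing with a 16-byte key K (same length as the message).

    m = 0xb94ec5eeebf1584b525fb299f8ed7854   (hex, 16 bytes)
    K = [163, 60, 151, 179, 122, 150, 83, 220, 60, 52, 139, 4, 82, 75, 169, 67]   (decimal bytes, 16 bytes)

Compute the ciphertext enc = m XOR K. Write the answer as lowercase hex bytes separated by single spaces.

byte 0: 185 xor 163 =  26
byte 1:  78 xor  60 = 114
byte 2: 197 xor 151 =  82
byte 3: 238 xor 179 =  93
byte 4: 235 xor 122 = 145
byte 5: 241 xor 150 = 103
byte 6:  88 xor  83 =  11
byte 7:  75 xor 220 = 151
byte 8:  82 xor  60 = 110
byte 9:  95 xor  52 = 107
byte 10: 178 xor 139 =  57
byte 11: 153 xor   4 = 157
byte 12: 248 xor  82 = 170
byte 13: 237 xor  75 = 166
byte 14: 120 xor 169 = 209
byte 15:  84 xor  67 =  23

1a 72 52 5d 91 67 0b 97 6e 6b 39 9d aa a6 d1 17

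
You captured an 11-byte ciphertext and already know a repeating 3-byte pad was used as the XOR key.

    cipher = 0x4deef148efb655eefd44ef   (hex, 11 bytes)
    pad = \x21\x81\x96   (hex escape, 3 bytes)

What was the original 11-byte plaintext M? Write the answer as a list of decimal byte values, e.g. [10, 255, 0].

[108, 111, 103, 105, 110, 32, 116, 111, 107, 101, 110]

The 3-byte key repeats, so the effective keystream is 21 81 96 21 81 96 21 81 96 21 81.
byte 0: 4d ⊕ 21 = 6c
byte 1: ee ⊕ 81 = 6f
byte 2: f1 ⊕ 96 = 67
byte 3: 48 ⊕ 21 = 69
byte 4: ef ⊕ 81 = 6e
byte 5: b6 ⊕ 96 = 20
byte 6: 55 ⊕ 21 = 74
byte 7: ee ⊕ 81 = 6f
byte 8: fd ⊕ 96 = 6b
byte 9: 44 ⊕ 21 = 65
byte 10: ef ⊕ 81 = 6e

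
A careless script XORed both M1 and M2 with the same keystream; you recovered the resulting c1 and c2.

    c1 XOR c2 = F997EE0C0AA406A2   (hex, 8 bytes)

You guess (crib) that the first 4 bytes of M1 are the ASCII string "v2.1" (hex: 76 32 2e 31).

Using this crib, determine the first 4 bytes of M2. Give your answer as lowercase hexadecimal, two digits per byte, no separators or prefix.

Since c1 ⊕ c2 = M1 ⊕ M2, XORing with the guessed M1 bytes yields the corresponding M2 bytes: M2 = (c1 ⊕ c2) ⊕ M1.
f9 ⊕ 76 = 8f
97 ⊕ 32 = a5
ee ⊕ 2e = c0
0c ⊕ 31 = 3d

8fa5c03d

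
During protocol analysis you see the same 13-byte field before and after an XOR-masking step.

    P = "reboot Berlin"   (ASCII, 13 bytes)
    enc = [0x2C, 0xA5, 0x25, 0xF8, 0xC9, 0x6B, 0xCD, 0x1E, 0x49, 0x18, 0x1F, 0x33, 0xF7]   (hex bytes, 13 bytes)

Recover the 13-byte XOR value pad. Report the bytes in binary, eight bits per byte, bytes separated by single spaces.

Since enc = P ⊕ pad, XORing both sides with P gives pad = P ⊕ enc.
72 xor 2c = 5e
65 xor a5 = c0
62 xor 25 = 47
6f xor f8 = 97
6f xor c9 = a6
74 xor 6b = 1f
20 xor cd = ed
42 xor 1e = 5c
65 xor 49 = 2c
72 xor 18 = 6a
6c xor 1f = 73
69 xor 33 = 5a
6e xor f7 = 99

01011110 11000000 01000111 10010111 10100110 00011111 11101101 01011100 00101100 01101010 01110011 01011010 10011001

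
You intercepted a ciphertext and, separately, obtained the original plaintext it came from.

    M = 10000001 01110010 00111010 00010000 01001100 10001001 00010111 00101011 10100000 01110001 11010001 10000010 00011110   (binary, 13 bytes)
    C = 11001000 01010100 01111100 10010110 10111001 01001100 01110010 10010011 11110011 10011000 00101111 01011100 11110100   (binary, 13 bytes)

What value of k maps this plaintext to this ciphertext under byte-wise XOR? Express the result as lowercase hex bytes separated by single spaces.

Since C = M ⊕ k, XORing both sides with M gives k = M ⊕ C.
81 xor c8 = 49
72 xor 54 = 26
3a xor 7c = 46
10 xor 96 = 86
4c xor b9 = f5
89 xor 4c = c5
17 xor 72 = 65
2b xor 93 = b8
a0 xor f3 = 53
71 xor 98 = e9
d1 xor 2f = fe
82 xor 5c = de
1e xor f4 = ea

49 26 46 86 f5 c5 65 b8 53 e9 fe de ea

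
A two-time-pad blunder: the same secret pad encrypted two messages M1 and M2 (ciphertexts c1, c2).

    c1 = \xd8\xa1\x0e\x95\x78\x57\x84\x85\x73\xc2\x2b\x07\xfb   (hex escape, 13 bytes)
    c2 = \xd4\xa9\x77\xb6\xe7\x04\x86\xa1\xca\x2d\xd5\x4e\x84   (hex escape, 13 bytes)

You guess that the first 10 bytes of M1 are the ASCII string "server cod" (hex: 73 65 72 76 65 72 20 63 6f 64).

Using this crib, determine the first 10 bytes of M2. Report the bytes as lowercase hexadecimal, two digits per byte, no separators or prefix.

7f6d0b55fa212247d68b

First, c1 ⊕ c2 = (M1 ⊕ K) ⊕ (M2 ⊕ K) = M1 ⊕ M2, so the key drops out. Then M2 = (M1 ⊕ M2) ⊕ M1 over the first 10 bytes.
byte 0: (d8 xor d4) xor 73 = 0c xor 73 = 7f
byte 1: (a1 xor a9) xor 65 = 08 xor 65 = 6d
byte 2: (0e xor 77) xor 72 = 79 xor 72 = 0b
byte 3: (95 xor b6) xor 76 = 23 xor 76 = 55
byte 4: (78 xor e7) xor 65 = 9f xor 65 = fa
byte 5: (57 xor 04) xor 72 = 53 xor 72 = 21
byte 6: (84 xor 86) xor 20 = 02 xor 20 = 22
byte 7: (85 xor a1) xor 63 = 24 xor 63 = 47
byte 8: (73 xor ca) xor 6f = b9 xor 6f = d6
byte 9: (c2 xor 2d) xor 64 = ef xor 64 = 8b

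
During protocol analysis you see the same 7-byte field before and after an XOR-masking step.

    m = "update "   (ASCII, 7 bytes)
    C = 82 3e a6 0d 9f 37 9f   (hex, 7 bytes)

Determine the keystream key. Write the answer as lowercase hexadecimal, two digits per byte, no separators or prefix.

Since C = m ⊕ key, XORing both sides with m gives key = m ⊕ C.
byte 0: 117 ⊕ 130 = 247
byte 1: 112 ⊕  62 =  78
byte 2: 100 ⊕ 166 = 194
byte 3:  97 ⊕  13 = 108
byte 4: 116 ⊕ 159 = 235
byte 5: 101 ⊕  55 =  82
byte 6:  32 ⊕ 159 = 191

f74ec26ceb52bf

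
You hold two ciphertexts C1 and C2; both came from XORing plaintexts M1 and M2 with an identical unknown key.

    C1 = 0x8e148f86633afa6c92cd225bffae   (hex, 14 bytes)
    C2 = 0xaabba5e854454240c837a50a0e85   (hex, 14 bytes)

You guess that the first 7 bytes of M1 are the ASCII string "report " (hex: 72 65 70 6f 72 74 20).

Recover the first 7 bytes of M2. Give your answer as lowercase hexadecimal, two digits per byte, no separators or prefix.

56ca5a01450b98

First, C1 ⊕ C2 = (M1 ⊕ K) ⊕ (M2 ⊕ K) = M1 ⊕ M2, so the key drops out. Then M2 = (M1 ⊕ M2) ⊕ M1 over the first 7 bytes.
byte 0: (8e XOR aa) XOR 72 = 24 XOR 72 = 56
byte 1: (14 XOR bb) XOR 65 = af XOR 65 = ca
byte 2: (8f XOR a5) XOR 70 = 2a XOR 70 = 5a
byte 3: (86 XOR e8) XOR 6f = 6e XOR 6f = 01
byte 4: (63 XOR 54) XOR 72 = 37 XOR 72 = 45
byte 5: (3a XOR 45) XOR 74 = 7f XOR 74 = 0b
byte 6: (fa XOR 42) XOR 20 = b8 XOR 20 = 98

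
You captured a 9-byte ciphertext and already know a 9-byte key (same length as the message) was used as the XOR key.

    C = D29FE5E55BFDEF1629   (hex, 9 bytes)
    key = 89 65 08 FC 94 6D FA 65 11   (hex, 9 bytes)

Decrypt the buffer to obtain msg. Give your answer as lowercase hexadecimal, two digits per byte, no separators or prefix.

byte 0: d2 ⊕ 89 = 5b
byte 1: 9f ⊕ 65 = fa
byte 2: e5 ⊕ 08 = ed
byte 3: e5 ⊕ fc = 19
byte 4: 5b ⊕ 94 = cf
byte 5: fd ⊕ 6d = 90
byte 6: ef ⊕ fa = 15
byte 7: 16 ⊕ 65 = 73
byte 8: 29 ⊕ 11 = 38

5bfaed19cf90157338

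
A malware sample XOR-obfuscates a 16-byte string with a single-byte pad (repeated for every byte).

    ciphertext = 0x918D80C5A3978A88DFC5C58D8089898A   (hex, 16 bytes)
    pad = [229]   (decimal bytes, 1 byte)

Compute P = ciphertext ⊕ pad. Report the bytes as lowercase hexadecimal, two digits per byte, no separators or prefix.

7468652046726f6d3a202068656c6c6f

The 1-byte key repeats, so the effective keystream is e5 e5 e5 e5 e5 e5 e5 e5 e5 e5 e5 e5 e5 e5 e5 e5.
byte 0: 10010001 ⊕ 11100101 = 01110100
byte 1: 10001101 ⊕ 11100101 = 01101000
byte 2: 10000000 ⊕ 11100101 = 01100101
byte 3: 11000101 ⊕ 11100101 = 00100000
byte 4: 10100011 ⊕ 11100101 = 01000110
byte 5: 10010111 ⊕ 11100101 = 01110010
byte 6: 10001010 ⊕ 11100101 = 01101111
byte 7: 10001000 ⊕ 11100101 = 01101101
byte 8: 11011111 ⊕ 11100101 = 00111010
byte 9: 11000101 ⊕ 11100101 = 00100000
byte 10: 11000101 ⊕ 11100101 = 00100000
byte 11: 10001101 ⊕ 11100101 = 01101000
byte 12: 10000000 ⊕ 11100101 = 01100101
byte 13: 10001001 ⊕ 11100101 = 01101100
byte 14: 10001001 ⊕ 11100101 = 01101100
byte 15: 10001010 ⊕ 11100101 = 01101111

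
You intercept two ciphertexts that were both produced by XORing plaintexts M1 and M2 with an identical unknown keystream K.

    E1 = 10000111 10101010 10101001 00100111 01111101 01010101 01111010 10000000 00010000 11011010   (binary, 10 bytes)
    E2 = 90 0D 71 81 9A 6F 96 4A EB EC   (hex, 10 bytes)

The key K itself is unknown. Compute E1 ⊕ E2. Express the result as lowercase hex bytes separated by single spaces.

17 a7 d8 a6 e7 3a ec ca fb 36

E1 ⊕ E2 = (M1 ⊕ K) ⊕ (M2 ⊕ K) = M1 ⊕ M2 — the shared key cancels under XOR.
10000111 XOR 10010000 = 00010111
10101010 XOR 00001101 = 10100111
10101001 XOR 01110001 = 11011000
00100111 XOR 10000001 = 10100110
01111101 XOR 10011010 = 11100111
01010101 XOR 01101111 = 00111010
01111010 XOR 10010110 = 11101100
10000000 XOR 01001010 = 11001010
00010000 XOR 11101011 = 11111011
11011010 XOR 11101100 = 00110110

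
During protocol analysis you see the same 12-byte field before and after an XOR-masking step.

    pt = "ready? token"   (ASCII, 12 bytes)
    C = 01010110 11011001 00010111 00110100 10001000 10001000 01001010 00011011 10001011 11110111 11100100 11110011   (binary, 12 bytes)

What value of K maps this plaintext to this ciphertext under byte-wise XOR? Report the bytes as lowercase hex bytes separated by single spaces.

24 bc 76 50 f1 b7 6a 6f e4 9c 81 9d

Since C = pt ⊕ K, XORing both sides with pt gives K = pt ⊕ C.
72 ⊕ 56 = 24
65 ⊕ d9 = bc
61 ⊕ 17 = 76
64 ⊕ 34 = 50
79 ⊕ 88 = f1
3f ⊕ 88 = b7
20 ⊕ 4a = 6a
74 ⊕ 1b = 6f
6f ⊕ 8b = e4
6b ⊕ f7 = 9c
65 ⊕ e4 = 81
6e ⊕ f3 = 9d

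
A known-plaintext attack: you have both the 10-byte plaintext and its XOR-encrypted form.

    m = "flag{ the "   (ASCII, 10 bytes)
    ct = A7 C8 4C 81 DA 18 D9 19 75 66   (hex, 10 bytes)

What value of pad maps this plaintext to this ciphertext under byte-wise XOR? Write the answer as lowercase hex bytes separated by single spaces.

Since ct = m ⊕ pad, XORing both sides with m gives pad = m ⊕ ct.
byte 0: 66 ^ a7 = c1
byte 1: 6c ^ c8 = a4
byte 2: 61 ^ 4c = 2d
byte 3: 67 ^ 81 = e6
byte 4: 7b ^ da = a1
byte 5: 20 ^ 18 = 38
byte 6: 74 ^ d9 = ad
byte 7: 68 ^ 19 = 71
byte 8: 65 ^ 75 = 10
byte 9: 20 ^ 66 = 46

c1 a4 2d e6 a1 38 ad 71 10 46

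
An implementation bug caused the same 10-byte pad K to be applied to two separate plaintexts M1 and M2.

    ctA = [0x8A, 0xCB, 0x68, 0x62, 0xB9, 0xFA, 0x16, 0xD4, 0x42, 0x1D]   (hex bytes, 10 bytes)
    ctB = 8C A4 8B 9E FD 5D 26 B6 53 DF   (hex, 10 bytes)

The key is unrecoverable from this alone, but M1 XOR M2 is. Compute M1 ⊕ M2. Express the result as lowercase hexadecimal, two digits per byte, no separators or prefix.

ctA ⊕ ctB = (M1 ⊕ K) ⊕ (M2 ⊕ K) = M1 ⊕ M2 — the shared key cancels under XOR.
byte 0: 8a xor 8c = 06
byte 1: cb xor a4 = 6f
byte 2: 68 xor 8b = e3
byte 3: 62 xor 9e = fc
byte 4: b9 xor fd = 44
byte 5: fa xor 5d = a7
byte 6: 16 xor 26 = 30
byte 7: d4 xor b6 = 62
byte 8: 42 xor 53 = 11
byte 9: 1d xor df = c2

066fe3fc44a7306211c2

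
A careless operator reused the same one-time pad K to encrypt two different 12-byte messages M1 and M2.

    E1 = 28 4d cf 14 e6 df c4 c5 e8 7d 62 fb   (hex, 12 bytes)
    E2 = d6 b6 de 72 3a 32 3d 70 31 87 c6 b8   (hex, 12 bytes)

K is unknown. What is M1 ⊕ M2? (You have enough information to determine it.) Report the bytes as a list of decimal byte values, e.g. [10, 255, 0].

E1 ⊕ E2 = (M1 ⊕ K) ⊕ (M2 ⊕ K) = M1 ⊕ M2 — the shared key cancels under XOR.
00101000 XOR 11010110 = 11111110
01001101 XOR 10110110 = 11111011
11001111 XOR 11011110 = 00010001
00010100 XOR 01110010 = 01100110
11100110 XOR 00111010 = 11011100
11011111 XOR 00110010 = 11101101
11000100 XOR 00111101 = 11111001
11000101 XOR 01110000 = 10110101
11101000 XOR 00110001 = 11011001
01111101 XOR 10000111 = 11111010
01100010 XOR 11000110 = 10100100
11111011 XOR 10111000 = 01000011

[254, 251, 17, 102, 220, 237, 249, 181, 217, 250, 164, 67]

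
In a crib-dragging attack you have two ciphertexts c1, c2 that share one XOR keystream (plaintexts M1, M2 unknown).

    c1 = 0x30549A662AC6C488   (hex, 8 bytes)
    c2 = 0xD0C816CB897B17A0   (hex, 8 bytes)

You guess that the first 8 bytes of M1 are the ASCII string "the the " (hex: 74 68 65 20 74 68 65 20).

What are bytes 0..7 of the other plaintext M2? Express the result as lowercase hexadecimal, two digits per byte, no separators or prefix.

94f4e98dd7d5b608

First, c1 ⊕ c2 = (M1 ⊕ K) ⊕ (M2 ⊕ K) = M1 ⊕ M2, so the key drops out. Then M2 = (M1 ⊕ M2) ⊕ M1 over the first 8 bytes.
byte 0: (30 XOR d0) XOR 74 = e0 XOR 74 = 94
byte 1: (54 XOR c8) XOR 68 = 9c XOR 68 = f4
byte 2: (9a XOR 16) XOR 65 = 8c XOR 65 = e9
byte 3: (66 XOR cb) XOR 20 = ad XOR 20 = 8d
byte 4: (2a XOR 89) XOR 74 = a3 XOR 74 = d7
byte 5: (c6 XOR 7b) XOR 68 = bd XOR 68 = d5
byte 6: (c4 XOR 17) XOR 65 = d3 XOR 65 = b6
byte 7: (88 XOR a0) XOR 20 = 28 XOR 20 = 08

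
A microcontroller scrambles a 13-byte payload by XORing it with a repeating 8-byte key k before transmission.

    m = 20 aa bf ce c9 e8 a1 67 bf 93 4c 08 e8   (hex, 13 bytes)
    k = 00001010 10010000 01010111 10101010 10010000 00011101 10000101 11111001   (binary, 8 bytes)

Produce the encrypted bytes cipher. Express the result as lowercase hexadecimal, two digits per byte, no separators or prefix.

2a3ae86459f5249eb5031ba278

The 8-byte key repeats, so the effective keystream is 0a 90 57 aa 90 1d 85 f9 0a 90 57 aa 90.
byte 0:  32 XOR  10 =  42
byte 1: 170 XOR 144 =  58
byte 2: 191 XOR  87 = 232
byte 3: 206 XOR 170 = 100
byte 4: 201 XOR 144 =  89
byte 5: 232 XOR  29 = 245
byte 6: 161 XOR 133 =  36
byte 7: 103 XOR 249 = 158
byte 8: 191 XOR  10 = 181
byte 9: 147 XOR 144 =   3
byte 10:  76 XOR  87 =  27
byte 11:   8 XOR 170 = 162
byte 12: 232 XOR 144 = 120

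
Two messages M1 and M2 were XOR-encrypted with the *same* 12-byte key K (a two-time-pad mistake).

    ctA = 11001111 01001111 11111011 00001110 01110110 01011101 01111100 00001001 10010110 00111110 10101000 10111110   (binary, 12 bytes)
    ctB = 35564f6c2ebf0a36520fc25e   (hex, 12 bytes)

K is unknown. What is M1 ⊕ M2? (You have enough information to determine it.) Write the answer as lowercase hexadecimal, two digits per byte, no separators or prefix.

ctA ⊕ ctB = (M1 ⊕ K) ⊕ (M2 ⊕ K) = M1 ⊕ M2 — the shared key cancels under XOR.
cf XOR 35 = fa
4f XOR 56 = 19
fb XOR 4f = b4
0e XOR 6c = 62
76 XOR 2e = 58
5d XOR bf = e2
7c XOR 0a = 76
09 XOR 36 = 3f
96 XOR 52 = c4
3e XOR 0f = 31
a8 XOR c2 = 6a
be XOR 5e = e0

fa19b46258e2763fc4316ae0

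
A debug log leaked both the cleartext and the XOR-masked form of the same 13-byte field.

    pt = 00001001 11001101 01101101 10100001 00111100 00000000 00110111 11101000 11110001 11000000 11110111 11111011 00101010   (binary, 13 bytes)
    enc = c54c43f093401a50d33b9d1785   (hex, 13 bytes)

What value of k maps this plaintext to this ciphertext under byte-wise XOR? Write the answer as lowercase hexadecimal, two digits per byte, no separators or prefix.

cc812e51af402db822fb6aecaf

Since enc = pt ⊕ k, XORing both sides with pt gives k = pt ⊕ enc.
09 XOR c5 = cc
cd XOR 4c = 81
6d XOR 43 = 2e
a1 XOR f0 = 51
3c XOR 93 = af
00 XOR 40 = 40
37 XOR 1a = 2d
e8 XOR 50 = b8
f1 XOR d3 = 22
c0 XOR 3b = fb
f7 XOR 9d = 6a
fb XOR 17 = ec
2a XOR 85 = af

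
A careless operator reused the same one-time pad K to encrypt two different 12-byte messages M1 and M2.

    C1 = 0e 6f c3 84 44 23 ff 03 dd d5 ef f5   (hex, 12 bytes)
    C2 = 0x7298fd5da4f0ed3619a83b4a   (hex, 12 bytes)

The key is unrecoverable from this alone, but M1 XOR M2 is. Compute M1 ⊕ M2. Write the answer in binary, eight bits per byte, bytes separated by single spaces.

C1 ⊕ C2 = (M1 ⊕ K) ⊕ (M2 ⊕ K) = M1 ⊕ M2 — the shared key cancels under XOR.
byte 0: 00001110 ^ 01110010 = 01111100
byte 1: 01101111 ^ 10011000 = 11110111
byte 2: 11000011 ^ 11111101 = 00111110
byte 3: 10000100 ^ 01011101 = 11011001
byte 4: 01000100 ^ 10100100 = 11100000
byte 5: 00100011 ^ 11110000 = 11010011
byte 6: 11111111 ^ 11101101 = 00010010
byte 7: 00000011 ^ 00110110 = 00110101
byte 8: 11011101 ^ 00011001 = 11000100
byte 9: 11010101 ^ 10101000 = 01111101
byte 10: 11101111 ^ 00111011 = 11010100
byte 11: 11110101 ^ 01001010 = 10111111

01111100 11110111 00111110 11011001 11100000 11010011 00010010 00110101 11000100 01111101 11010100 10111111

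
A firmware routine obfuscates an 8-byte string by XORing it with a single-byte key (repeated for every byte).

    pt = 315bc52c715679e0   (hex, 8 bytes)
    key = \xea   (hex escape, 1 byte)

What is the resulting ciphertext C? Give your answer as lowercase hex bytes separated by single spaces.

The 1-byte key repeats, so the effective keystream is ea ea ea ea ea ea ea ea.
byte 0: 31 xor ea = db
byte 1: 5b xor ea = b1
byte 2: c5 xor ea = 2f
byte 3: 2c xor ea = c6
byte 4: 71 xor ea = 9b
byte 5: 56 xor ea = bc
byte 6: 79 xor ea = 93
byte 7: e0 xor ea = 0a

db b1 2f c6 9b bc 93 0a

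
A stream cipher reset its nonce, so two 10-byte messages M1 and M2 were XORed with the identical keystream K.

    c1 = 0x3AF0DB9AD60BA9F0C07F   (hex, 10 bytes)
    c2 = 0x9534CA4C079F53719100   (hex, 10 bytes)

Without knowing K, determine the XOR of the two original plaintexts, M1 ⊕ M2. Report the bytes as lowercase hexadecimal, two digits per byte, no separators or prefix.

c1 ⊕ c2 = (M1 ⊕ K) ⊕ (M2 ⊕ K) = M1 ⊕ M2 — the shared key cancels under XOR.
byte 0:  58 XOR 149 = 175
byte 1: 240 XOR  52 = 196
byte 2: 219 XOR 202 =  17
byte 3: 154 XOR  76 = 214
byte 4: 214 XOR   7 = 209
byte 5:  11 XOR 159 = 148
byte 6: 169 XOR  83 = 250
byte 7: 240 XOR 113 = 129
byte 8: 192 XOR 145 =  81
byte 9: 127 XOR   0 = 127

afc411d6d194fa81517f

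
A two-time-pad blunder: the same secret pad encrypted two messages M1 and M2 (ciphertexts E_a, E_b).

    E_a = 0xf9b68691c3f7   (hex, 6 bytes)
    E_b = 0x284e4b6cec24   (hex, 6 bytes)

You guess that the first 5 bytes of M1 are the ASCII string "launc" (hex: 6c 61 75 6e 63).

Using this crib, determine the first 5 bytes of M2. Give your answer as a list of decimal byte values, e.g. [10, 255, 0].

[189, 153, 184, 147, 76]

First, E_a ⊕ E_b = (M1 ⊕ K) ⊕ (M2 ⊕ K) = M1 ⊕ M2, so the key drops out. Then M2 = (M1 ⊕ M2) ⊕ M1 over the first 5 bytes.
byte 0: (f9 ⊕ 28) ⊕ 6c = d1 ⊕ 6c = bd
byte 1: (b6 ⊕ 4e) ⊕ 61 = f8 ⊕ 61 = 99
byte 2: (86 ⊕ 4b) ⊕ 75 = cd ⊕ 75 = b8
byte 3: (91 ⊕ 6c) ⊕ 6e = fd ⊕ 6e = 93
byte 4: (c3 ⊕ ec) ⊕ 63 = 2f ⊕ 63 = 4c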